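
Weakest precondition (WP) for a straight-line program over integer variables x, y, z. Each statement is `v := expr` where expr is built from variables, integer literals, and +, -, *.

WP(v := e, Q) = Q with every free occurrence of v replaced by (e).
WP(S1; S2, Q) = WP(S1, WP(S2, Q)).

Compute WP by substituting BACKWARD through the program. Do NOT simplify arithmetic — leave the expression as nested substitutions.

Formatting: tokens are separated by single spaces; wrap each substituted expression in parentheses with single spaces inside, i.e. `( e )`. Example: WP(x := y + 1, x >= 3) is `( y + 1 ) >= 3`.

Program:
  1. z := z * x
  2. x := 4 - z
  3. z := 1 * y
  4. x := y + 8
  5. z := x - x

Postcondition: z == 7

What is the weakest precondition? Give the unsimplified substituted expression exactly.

Answer: ( ( y + 8 ) - ( y + 8 ) ) == 7

Derivation:
post: z == 7
stmt 5: z := x - x  -- replace 1 occurrence(s) of z with (x - x)
  => ( x - x ) == 7
stmt 4: x := y + 8  -- replace 2 occurrence(s) of x with (y + 8)
  => ( ( y + 8 ) - ( y + 8 ) ) == 7
stmt 3: z := 1 * y  -- replace 0 occurrence(s) of z with (1 * y)
  => ( ( y + 8 ) - ( y + 8 ) ) == 7
stmt 2: x := 4 - z  -- replace 0 occurrence(s) of x with (4 - z)
  => ( ( y + 8 ) - ( y + 8 ) ) == 7
stmt 1: z := z * x  -- replace 0 occurrence(s) of z with (z * x)
  => ( ( y + 8 ) - ( y + 8 ) ) == 7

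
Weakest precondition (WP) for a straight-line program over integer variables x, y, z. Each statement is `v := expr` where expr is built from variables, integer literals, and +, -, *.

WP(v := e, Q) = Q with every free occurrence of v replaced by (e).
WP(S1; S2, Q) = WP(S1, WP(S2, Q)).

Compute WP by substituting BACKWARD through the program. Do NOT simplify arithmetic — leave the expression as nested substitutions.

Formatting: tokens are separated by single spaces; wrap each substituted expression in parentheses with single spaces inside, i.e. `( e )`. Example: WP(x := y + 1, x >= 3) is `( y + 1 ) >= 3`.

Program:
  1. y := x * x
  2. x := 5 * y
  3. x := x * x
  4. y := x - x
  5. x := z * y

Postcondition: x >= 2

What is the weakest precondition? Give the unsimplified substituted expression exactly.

post: x >= 2
stmt 5: x := z * y  -- replace 1 occurrence(s) of x with (z * y)
  => ( z * y ) >= 2
stmt 4: y := x - x  -- replace 1 occurrence(s) of y with (x - x)
  => ( z * ( x - x ) ) >= 2
stmt 3: x := x * x  -- replace 2 occurrence(s) of x with (x * x)
  => ( z * ( ( x * x ) - ( x * x ) ) ) >= 2
stmt 2: x := 5 * y  -- replace 4 occurrence(s) of x with (5 * y)
  => ( z * ( ( ( 5 * y ) * ( 5 * y ) ) - ( ( 5 * y ) * ( 5 * y ) ) ) ) >= 2
stmt 1: y := x * x  -- replace 4 occurrence(s) of y with (x * x)
  => ( z * ( ( ( 5 * ( x * x ) ) * ( 5 * ( x * x ) ) ) - ( ( 5 * ( x * x ) ) * ( 5 * ( x * x ) ) ) ) ) >= 2

Answer: ( z * ( ( ( 5 * ( x * x ) ) * ( 5 * ( x * x ) ) ) - ( ( 5 * ( x * x ) ) * ( 5 * ( x * x ) ) ) ) ) >= 2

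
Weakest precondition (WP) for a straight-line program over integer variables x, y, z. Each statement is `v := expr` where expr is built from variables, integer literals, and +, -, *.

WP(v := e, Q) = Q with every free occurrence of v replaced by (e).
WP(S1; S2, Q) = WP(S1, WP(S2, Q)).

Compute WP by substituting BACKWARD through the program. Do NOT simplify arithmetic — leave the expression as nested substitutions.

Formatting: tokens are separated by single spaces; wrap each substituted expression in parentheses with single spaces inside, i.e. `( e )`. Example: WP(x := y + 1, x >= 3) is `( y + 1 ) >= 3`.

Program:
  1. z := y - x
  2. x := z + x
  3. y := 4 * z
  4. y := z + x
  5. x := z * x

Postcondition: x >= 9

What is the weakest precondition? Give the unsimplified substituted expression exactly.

post: x >= 9
stmt 5: x := z * x  -- replace 1 occurrence(s) of x with (z * x)
  => ( z * x ) >= 9
stmt 4: y := z + x  -- replace 0 occurrence(s) of y with (z + x)
  => ( z * x ) >= 9
stmt 3: y := 4 * z  -- replace 0 occurrence(s) of y with (4 * z)
  => ( z * x ) >= 9
stmt 2: x := z + x  -- replace 1 occurrence(s) of x with (z + x)
  => ( z * ( z + x ) ) >= 9
stmt 1: z := y - x  -- replace 2 occurrence(s) of z with (y - x)
  => ( ( y - x ) * ( ( y - x ) + x ) ) >= 9

Answer: ( ( y - x ) * ( ( y - x ) + x ) ) >= 9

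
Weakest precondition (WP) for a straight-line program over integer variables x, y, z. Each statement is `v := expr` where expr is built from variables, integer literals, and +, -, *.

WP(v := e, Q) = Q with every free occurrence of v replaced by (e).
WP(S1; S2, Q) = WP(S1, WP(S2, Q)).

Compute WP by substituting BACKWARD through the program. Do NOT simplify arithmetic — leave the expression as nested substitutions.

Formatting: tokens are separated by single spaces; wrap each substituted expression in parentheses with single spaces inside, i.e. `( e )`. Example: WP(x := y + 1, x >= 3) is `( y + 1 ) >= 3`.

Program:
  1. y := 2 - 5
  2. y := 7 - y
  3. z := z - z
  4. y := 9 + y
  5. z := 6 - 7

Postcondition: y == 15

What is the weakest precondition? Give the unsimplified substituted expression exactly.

Answer: ( 9 + ( 7 - ( 2 - 5 ) ) ) == 15

Derivation:
post: y == 15
stmt 5: z := 6 - 7  -- replace 0 occurrence(s) of z with (6 - 7)
  => y == 15
stmt 4: y := 9 + y  -- replace 1 occurrence(s) of y with (9 + y)
  => ( 9 + y ) == 15
stmt 3: z := z - z  -- replace 0 occurrence(s) of z with (z - z)
  => ( 9 + y ) == 15
stmt 2: y := 7 - y  -- replace 1 occurrence(s) of y with (7 - y)
  => ( 9 + ( 7 - y ) ) == 15
stmt 1: y := 2 - 5  -- replace 1 occurrence(s) of y with (2 - 5)
  => ( 9 + ( 7 - ( 2 - 5 ) ) ) == 15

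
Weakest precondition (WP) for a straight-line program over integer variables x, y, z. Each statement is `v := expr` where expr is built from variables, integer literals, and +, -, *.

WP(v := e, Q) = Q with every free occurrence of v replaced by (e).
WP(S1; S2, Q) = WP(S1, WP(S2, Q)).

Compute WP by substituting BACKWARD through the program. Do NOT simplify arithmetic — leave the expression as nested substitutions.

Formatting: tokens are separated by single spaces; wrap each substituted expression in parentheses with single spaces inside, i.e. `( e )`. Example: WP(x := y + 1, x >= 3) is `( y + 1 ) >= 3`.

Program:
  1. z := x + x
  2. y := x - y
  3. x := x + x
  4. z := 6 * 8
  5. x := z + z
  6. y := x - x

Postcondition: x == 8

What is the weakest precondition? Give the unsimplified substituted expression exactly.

post: x == 8
stmt 6: y := x - x  -- replace 0 occurrence(s) of y with (x - x)
  => x == 8
stmt 5: x := z + z  -- replace 1 occurrence(s) of x with (z + z)
  => ( z + z ) == 8
stmt 4: z := 6 * 8  -- replace 2 occurrence(s) of z with (6 * 8)
  => ( ( 6 * 8 ) + ( 6 * 8 ) ) == 8
stmt 3: x := x + x  -- replace 0 occurrence(s) of x with (x + x)
  => ( ( 6 * 8 ) + ( 6 * 8 ) ) == 8
stmt 2: y := x - y  -- replace 0 occurrence(s) of y with (x - y)
  => ( ( 6 * 8 ) + ( 6 * 8 ) ) == 8
stmt 1: z := x + x  -- replace 0 occurrence(s) of z with (x + x)
  => ( ( 6 * 8 ) + ( 6 * 8 ) ) == 8

Answer: ( ( 6 * 8 ) + ( 6 * 8 ) ) == 8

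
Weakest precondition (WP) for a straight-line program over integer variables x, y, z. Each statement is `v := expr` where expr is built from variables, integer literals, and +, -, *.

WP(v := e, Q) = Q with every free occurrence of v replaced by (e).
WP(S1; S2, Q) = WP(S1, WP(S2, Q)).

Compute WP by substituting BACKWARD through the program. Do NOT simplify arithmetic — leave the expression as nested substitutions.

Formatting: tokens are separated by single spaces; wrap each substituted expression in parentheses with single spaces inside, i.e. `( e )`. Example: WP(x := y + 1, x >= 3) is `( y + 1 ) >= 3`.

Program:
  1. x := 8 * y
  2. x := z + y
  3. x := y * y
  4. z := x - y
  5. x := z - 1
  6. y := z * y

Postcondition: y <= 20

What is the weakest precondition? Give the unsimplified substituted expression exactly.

Answer: ( ( ( y * y ) - y ) * y ) <= 20

Derivation:
post: y <= 20
stmt 6: y := z * y  -- replace 1 occurrence(s) of y with (z * y)
  => ( z * y ) <= 20
stmt 5: x := z - 1  -- replace 0 occurrence(s) of x with (z - 1)
  => ( z * y ) <= 20
stmt 4: z := x - y  -- replace 1 occurrence(s) of z with (x - y)
  => ( ( x - y ) * y ) <= 20
stmt 3: x := y * y  -- replace 1 occurrence(s) of x with (y * y)
  => ( ( ( y * y ) - y ) * y ) <= 20
stmt 2: x := z + y  -- replace 0 occurrence(s) of x with (z + y)
  => ( ( ( y * y ) - y ) * y ) <= 20
stmt 1: x := 8 * y  -- replace 0 occurrence(s) of x with (8 * y)
  => ( ( ( y * y ) - y ) * y ) <= 20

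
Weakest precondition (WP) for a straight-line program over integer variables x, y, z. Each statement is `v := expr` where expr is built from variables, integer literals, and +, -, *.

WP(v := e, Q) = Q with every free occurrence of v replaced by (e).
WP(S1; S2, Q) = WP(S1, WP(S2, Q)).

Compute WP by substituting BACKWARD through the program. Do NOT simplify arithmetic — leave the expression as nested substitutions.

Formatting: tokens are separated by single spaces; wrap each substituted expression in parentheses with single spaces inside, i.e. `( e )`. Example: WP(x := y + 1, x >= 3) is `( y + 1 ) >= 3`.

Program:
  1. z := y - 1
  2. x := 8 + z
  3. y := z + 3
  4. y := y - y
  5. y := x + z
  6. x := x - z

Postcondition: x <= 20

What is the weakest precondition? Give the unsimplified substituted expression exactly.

post: x <= 20
stmt 6: x := x - z  -- replace 1 occurrence(s) of x with (x - z)
  => ( x - z ) <= 20
stmt 5: y := x + z  -- replace 0 occurrence(s) of y with (x + z)
  => ( x - z ) <= 20
stmt 4: y := y - y  -- replace 0 occurrence(s) of y with (y - y)
  => ( x - z ) <= 20
stmt 3: y := z + 3  -- replace 0 occurrence(s) of y with (z + 3)
  => ( x - z ) <= 20
stmt 2: x := 8 + z  -- replace 1 occurrence(s) of x with (8 + z)
  => ( ( 8 + z ) - z ) <= 20
stmt 1: z := y - 1  -- replace 2 occurrence(s) of z with (y - 1)
  => ( ( 8 + ( y - 1 ) ) - ( y - 1 ) ) <= 20

Answer: ( ( 8 + ( y - 1 ) ) - ( y - 1 ) ) <= 20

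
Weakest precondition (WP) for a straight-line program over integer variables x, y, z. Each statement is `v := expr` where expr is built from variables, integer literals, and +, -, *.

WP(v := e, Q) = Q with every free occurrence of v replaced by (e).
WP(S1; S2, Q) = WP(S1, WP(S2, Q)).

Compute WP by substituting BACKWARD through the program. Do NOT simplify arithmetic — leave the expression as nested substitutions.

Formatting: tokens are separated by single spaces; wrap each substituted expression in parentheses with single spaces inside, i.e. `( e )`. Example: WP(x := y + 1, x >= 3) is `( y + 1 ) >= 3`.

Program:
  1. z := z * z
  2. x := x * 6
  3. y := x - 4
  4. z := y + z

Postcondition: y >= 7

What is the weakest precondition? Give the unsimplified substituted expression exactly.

Answer: ( ( x * 6 ) - 4 ) >= 7

Derivation:
post: y >= 7
stmt 4: z := y + z  -- replace 0 occurrence(s) of z with (y + z)
  => y >= 7
stmt 3: y := x - 4  -- replace 1 occurrence(s) of y with (x - 4)
  => ( x - 4 ) >= 7
stmt 2: x := x * 6  -- replace 1 occurrence(s) of x with (x * 6)
  => ( ( x * 6 ) - 4 ) >= 7
stmt 1: z := z * z  -- replace 0 occurrence(s) of z with (z * z)
  => ( ( x * 6 ) - 4 ) >= 7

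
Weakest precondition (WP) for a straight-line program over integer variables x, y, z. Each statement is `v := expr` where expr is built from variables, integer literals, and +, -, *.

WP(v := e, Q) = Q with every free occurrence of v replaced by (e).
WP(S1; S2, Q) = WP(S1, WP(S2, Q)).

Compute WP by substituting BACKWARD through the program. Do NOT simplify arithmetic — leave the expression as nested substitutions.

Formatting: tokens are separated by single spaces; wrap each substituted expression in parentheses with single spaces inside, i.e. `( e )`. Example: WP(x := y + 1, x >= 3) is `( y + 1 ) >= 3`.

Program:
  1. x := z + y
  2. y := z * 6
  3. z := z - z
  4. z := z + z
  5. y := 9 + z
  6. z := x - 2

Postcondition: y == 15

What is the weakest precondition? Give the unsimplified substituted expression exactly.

Answer: ( 9 + ( ( z - z ) + ( z - z ) ) ) == 15

Derivation:
post: y == 15
stmt 6: z := x - 2  -- replace 0 occurrence(s) of z with (x - 2)
  => y == 15
stmt 5: y := 9 + z  -- replace 1 occurrence(s) of y with (9 + z)
  => ( 9 + z ) == 15
stmt 4: z := z + z  -- replace 1 occurrence(s) of z with (z + z)
  => ( 9 + ( z + z ) ) == 15
stmt 3: z := z - z  -- replace 2 occurrence(s) of z with (z - z)
  => ( 9 + ( ( z - z ) + ( z - z ) ) ) == 15
stmt 2: y := z * 6  -- replace 0 occurrence(s) of y with (z * 6)
  => ( 9 + ( ( z - z ) + ( z - z ) ) ) == 15
stmt 1: x := z + y  -- replace 0 occurrence(s) of x with (z + y)
  => ( 9 + ( ( z - z ) + ( z - z ) ) ) == 15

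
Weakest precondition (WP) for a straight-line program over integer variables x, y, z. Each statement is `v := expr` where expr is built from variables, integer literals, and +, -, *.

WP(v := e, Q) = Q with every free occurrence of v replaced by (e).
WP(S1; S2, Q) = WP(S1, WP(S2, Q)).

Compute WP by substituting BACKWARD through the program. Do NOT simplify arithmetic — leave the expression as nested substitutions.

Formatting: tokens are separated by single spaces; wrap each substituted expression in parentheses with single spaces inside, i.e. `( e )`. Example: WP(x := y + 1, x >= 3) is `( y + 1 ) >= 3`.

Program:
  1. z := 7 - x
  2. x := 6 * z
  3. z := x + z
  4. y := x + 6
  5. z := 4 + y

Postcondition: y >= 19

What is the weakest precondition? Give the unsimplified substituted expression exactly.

Answer: ( ( 6 * ( 7 - x ) ) + 6 ) >= 19

Derivation:
post: y >= 19
stmt 5: z := 4 + y  -- replace 0 occurrence(s) of z with (4 + y)
  => y >= 19
stmt 4: y := x + 6  -- replace 1 occurrence(s) of y with (x + 6)
  => ( x + 6 ) >= 19
stmt 3: z := x + z  -- replace 0 occurrence(s) of z with (x + z)
  => ( x + 6 ) >= 19
stmt 2: x := 6 * z  -- replace 1 occurrence(s) of x with (6 * z)
  => ( ( 6 * z ) + 6 ) >= 19
stmt 1: z := 7 - x  -- replace 1 occurrence(s) of z with (7 - x)
  => ( ( 6 * ( 7 - x ) ) + 6 ) >= 19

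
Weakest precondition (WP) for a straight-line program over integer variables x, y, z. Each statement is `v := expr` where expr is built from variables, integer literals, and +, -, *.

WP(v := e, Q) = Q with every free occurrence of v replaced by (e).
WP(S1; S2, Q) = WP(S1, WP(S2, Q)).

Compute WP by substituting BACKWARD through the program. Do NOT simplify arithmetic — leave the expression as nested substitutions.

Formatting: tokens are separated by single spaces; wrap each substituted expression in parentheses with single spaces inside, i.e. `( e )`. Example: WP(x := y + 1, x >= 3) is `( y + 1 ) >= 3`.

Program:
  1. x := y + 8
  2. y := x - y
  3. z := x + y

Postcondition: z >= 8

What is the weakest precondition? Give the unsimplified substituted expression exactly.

Answer: ( ( y + 8 ) + ( ( y + 8 ) - y ) ) >= 8

Derivation:
post: z >= 8
stmt 3: z := x + y  -- replace 1 occurrence(s) of z with (x + y)
  => ( x + y ) >= 8
stmt 2: y := x - y  -- replace 1 occurrence(s) of y with (x - y)
  => ( x + ( x - y ) ) >= 8
stmt 1: x := y + 8  -- replace 2 occurrence(s) of x with (y + 8)
  => ( ( y + 8 ) + ( ( y + 8 ) - y ) ) >= 8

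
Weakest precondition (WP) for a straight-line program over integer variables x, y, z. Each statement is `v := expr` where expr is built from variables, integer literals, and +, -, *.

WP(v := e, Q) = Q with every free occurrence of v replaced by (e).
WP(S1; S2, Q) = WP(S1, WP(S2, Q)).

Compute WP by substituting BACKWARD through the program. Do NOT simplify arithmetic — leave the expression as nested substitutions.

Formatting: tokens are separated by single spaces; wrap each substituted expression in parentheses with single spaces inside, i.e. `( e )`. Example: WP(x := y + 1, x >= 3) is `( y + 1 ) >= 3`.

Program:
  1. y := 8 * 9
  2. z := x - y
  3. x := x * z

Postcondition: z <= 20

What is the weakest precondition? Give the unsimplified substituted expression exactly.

Answer: ( x - ( 8 * 9 ) ) <= 20

Derivation:
post: z <= 20
stmt 3: x := x * z  -- replace 0 occurrence(s) of x with (x * z)
  => z <= 20
stmt 2: z := x - y  -- replace 1 occurrence(s) of z with (x - y)
  => ( x - y ) <= 20
stmt 1: y := 8 * 9  -- replace 1 occurrence(s) of y with (8 * 9)
  => ( x - ( 8 * 9 ) ) <= 20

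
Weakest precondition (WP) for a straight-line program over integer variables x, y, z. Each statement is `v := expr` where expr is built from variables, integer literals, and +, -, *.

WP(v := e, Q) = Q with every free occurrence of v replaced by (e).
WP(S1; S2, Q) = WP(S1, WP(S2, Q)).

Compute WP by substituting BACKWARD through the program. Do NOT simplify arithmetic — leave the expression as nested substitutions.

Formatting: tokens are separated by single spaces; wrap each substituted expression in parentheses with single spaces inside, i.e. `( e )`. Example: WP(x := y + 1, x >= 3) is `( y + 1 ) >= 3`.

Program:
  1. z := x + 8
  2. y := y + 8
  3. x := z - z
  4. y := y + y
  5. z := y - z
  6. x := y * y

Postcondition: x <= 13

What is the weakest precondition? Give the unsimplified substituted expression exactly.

Answer: ( ( ( y + 8 ) + ( y + 8 ) ) * ( ( y + 8 ) + ( y + 8 ) ) ) <= 13

Derivation:
post: x <= 13
stmt 6: x := y * y  -- replace 1 occurrence(s) of x with (y * y)
  => ( y * y ) <= 13
stmt 5: z := y - z  -- replace 0 occurrence(s) of z with (y - z)
  => ( y * y ) <= 13
stmt 4: y := y + y  -- replace 2 occurrence(s) of y with (y + y)
  => ( ( y + y ) * ( y + y ) ) <= 13
stmt 3: x := z - z  -- replace 0 occurrence(s) of x with (z - z)
  => ( ( y + y ) * ( y + y ) ) <= 13
stmt 2: y := y + 8  -- replace 4 occurrence(s) of y with (y + 8)
  => ( ( ( y + 8 ) + ( y + 8 ) ) * ( ( y + 8 ) + ( y + 8 ) ) ) <= 13
stmt 1: z := x + 8  -- replace 0 occurrence(s) of z with (x + 8)
  => ( ( ( y + 8 ) + ( y + 8 ) ) * ( ( y + 8 ) + ( y + 8 ) ) ) <= 13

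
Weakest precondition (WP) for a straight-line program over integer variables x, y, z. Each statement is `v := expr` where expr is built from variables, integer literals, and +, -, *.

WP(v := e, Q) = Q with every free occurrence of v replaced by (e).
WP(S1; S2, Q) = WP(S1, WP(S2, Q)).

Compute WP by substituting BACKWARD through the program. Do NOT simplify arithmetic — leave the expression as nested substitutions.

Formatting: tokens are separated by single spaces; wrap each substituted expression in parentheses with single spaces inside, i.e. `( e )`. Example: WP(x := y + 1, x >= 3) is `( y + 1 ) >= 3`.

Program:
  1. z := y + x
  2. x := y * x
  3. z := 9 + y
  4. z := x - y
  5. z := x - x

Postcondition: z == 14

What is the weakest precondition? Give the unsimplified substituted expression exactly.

post: z == 14
stmt 5: z := x - x  -- replace 1 occurrence(s) of z with (x - x)
  => ( x - x ) == 14
stmt 4: z := x - y  -- replace 0 occurrence(s) of z with (x - y)
  => ( x - x ) == 14
stmt 3: z := 9 + y  -- replace 0 occurrence(s) of z with (9 + y)
  => ( x - x ) == 14
stmt 2: x := y * x  -- replace 2 occurrence(s) of x with (y * x)
  => ( ( y * x ) - ( y * x ) ) == 14
stmt 1: z := y + x  -- replace 0 occurrence(s) of z with (y + x)
  => ( ( y * x ) - ( y * x ) ) == 14

Answer: ( ( y * x ) - ( y * x ) ) == 14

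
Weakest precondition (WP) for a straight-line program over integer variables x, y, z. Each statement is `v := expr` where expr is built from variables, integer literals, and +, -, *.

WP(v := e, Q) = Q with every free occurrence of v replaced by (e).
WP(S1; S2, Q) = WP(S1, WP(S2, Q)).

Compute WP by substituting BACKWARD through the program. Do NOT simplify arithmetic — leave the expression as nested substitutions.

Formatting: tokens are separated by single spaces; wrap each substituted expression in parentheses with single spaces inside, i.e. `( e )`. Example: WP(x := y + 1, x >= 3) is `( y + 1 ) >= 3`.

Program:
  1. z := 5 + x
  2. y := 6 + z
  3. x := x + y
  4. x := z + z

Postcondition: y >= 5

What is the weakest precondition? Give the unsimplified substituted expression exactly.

post: y >= 5
stmt 4: x := z + z  -- replace 0 occurrence(s) of x with (z + z)
  => y >= 5
stmt 3: x := x + y  -- replace 0 occurrence(s) of x with (x + y)
  => y >= 5
stmt 2: y := 6 + z  -- replace 1 occurrence(s) of y with (6 + z)
  => ( 6 + z ) >= 5
stmt 1: z := 5 + x  -- replace 1 occurrence(s) of z with (5 + x)
  => ( 6 + ( 5 + x ) ) >= 5

Answer: ( 6 + ( 5 + x ) ) >= 5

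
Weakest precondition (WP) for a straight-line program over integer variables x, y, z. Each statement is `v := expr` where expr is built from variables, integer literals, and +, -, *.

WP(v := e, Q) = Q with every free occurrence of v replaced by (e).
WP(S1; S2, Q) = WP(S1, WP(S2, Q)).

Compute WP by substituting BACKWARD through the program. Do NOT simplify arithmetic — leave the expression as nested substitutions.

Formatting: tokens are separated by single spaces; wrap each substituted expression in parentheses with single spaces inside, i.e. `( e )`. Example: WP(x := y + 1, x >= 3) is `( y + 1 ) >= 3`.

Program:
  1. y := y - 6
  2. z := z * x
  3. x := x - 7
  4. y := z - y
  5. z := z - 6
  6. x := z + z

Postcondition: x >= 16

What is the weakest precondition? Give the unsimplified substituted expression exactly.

Answer: ( ( ( z * x ) - 6 ) + ( ( z * x ) - 6 ) ) >= 16

Derivation:
post: x >= 16
stmt 6: x := z + z  -- replace 1 occurrence(s) of x with (z + z)
  => ( z + z ) >= 16
stmt 5: z := z - 6  -- replace 2 occurrence(s) of z with (z - 6)
  => ( ( z - 6 ) + ( z - 6 ) ) >= 16
stmt 4: y := z - y  -- replace 0 occurrence(s) of y with (z - y)
  => ( ( z - 6 ) + ( z - 6 ) ) >= 16
stmt 3: x := x - 7  -- replace 0 occurrence(s) of x with (x - 7)
  => ( ( z - 6 ) + ( z - 6 ) ) >= 16
stmt 2: z := z * x  -- replace 2 occurrence(s) of z with (z * x)
  => ( ( ( z * x ) - 6 ) + ( ( z * x ) - 6 ) ) >= 16
stmt 1: y := y - 6  -- replace 0 occurrence(s) of y with (y - 6)
  => ( ( ( z * x ) - 6 ) + ( ( z * x ) - 6 ) ) >= 16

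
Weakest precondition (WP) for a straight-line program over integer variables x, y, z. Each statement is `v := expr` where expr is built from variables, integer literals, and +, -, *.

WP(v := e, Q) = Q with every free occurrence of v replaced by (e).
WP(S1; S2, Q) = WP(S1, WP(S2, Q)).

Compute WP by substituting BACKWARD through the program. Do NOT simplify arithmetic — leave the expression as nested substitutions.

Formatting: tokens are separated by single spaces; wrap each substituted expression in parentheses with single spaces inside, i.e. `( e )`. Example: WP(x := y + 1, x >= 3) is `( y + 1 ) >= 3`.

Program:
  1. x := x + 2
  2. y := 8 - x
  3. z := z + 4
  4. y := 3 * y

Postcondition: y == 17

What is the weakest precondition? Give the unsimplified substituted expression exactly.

Answer: ( 3 * ( 8 - ( x + 2 ) ) ) == 17

Derivation:
post: y == 17
stmt 4: y := 3 * y  -- replace 1 occurrence(s) of y with (3 * y)
  => ( 3 * y ) == 17
stmt 3: z := z + 4  -- replace 0 occurrence(s) of z with (z + 4)
  => ( 3 * y ) == 17
stmt 2: y := 8 - x  -- replace 1 occurrence(s) of y with (8 - x)
  => ( 3 * ( 8 - x ) ) == 17
stmt 1: x := x + 2  -- replace 1 occurrence(s) of x with (x + 2)
  => ( 3 * ( 8 - ( x + 2 ) ) ) == 17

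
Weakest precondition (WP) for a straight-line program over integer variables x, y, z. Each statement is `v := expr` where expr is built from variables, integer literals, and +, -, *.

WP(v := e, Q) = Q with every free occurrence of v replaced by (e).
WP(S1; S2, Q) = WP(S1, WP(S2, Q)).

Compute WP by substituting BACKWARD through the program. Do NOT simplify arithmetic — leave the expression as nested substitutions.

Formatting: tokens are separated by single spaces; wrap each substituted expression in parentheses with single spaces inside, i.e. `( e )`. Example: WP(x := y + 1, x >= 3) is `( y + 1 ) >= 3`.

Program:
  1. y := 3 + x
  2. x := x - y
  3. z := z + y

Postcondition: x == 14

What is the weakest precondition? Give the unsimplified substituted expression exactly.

post: x == 14
stmt 3: z := z + y  -- replace 0 occurrence(s) of z with (z + y)
  => x == 14
stmt 2: x := x - y  -- replace 1 occurrence(s) of x with (x - y)
  => ( x - y ) == 14
stmt 1: y := 3 + x  -- replace 1 occurrence(s) of y with (3 + x)
  => ( x - ( 3 + x ) ) == 14

Answer: ( x - ( 3 + x ) ) == 14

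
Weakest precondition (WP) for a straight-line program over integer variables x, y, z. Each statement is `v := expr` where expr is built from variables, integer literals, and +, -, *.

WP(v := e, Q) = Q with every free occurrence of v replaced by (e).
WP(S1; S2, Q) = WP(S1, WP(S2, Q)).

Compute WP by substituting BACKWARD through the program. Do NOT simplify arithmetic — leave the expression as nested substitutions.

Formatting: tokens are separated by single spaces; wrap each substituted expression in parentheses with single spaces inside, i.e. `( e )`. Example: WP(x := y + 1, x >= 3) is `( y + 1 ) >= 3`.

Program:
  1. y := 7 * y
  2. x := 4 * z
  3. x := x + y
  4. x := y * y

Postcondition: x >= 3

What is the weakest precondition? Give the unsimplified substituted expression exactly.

post: x >= 3
stmt 4: x := y * y  -- replace 1 occurrence(s) of x with (y * y)
  => ( y * y ) >= 3
stmt 3: x := x + y  -- replace 0 occurrence(s) of x with (x + y)
  => ( y * y ) >= 3
stmt 2: x := 4 * z  -- replace 0 occurrence(s) of x with (4 * z)
  => ( y * y ) >= 3
stmt 1: y := 7 * y  -- replace 2 occurrence(s) of y with (7 * y)
  => ( ( 7 * y ) * ( 7 * y ) ) >= 3

Answer: ( ( 7 * y ) * ( 7 * y ) ) >= 3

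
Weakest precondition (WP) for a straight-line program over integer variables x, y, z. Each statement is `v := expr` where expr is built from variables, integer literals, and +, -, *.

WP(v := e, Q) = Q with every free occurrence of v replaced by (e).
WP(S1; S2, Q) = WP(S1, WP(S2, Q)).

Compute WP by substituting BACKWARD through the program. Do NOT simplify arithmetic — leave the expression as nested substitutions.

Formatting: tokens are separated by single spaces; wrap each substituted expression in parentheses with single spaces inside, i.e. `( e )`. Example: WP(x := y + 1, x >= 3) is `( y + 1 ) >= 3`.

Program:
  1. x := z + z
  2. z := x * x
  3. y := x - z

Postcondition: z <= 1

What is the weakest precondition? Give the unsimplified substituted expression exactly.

Answer: ( ( z + z ) * ( z + z ) ) <= 1

Derivation:
post: z <= 1
stmt 3: y := x - z  -- replace 0 occurrence(s) of y with (x - z)
  => z <= 1
stmt 2: z := x * x  -- replace 1 occurrence(s) of z with (x * x)
  => ( x * x ) <= 1
stmt 1: x := z + z  -- replace 2 occurrence(s) of x with (z + z)
  => ( ( z + z ) * ( z + z ) ) <= 1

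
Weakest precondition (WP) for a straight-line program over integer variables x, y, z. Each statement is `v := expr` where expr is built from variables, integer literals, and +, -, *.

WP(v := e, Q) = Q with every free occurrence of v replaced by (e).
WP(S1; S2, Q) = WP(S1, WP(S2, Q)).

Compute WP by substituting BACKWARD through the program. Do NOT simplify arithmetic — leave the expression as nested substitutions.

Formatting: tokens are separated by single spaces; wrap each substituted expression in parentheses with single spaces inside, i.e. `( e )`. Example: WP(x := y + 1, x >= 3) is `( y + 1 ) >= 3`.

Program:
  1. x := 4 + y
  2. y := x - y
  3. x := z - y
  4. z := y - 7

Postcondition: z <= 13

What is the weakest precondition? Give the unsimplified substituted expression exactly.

Answer: ( ( ( 4 + y ) - y ) - 7 ) <= 13

Derivation:
post: z <= 13
stmt 4: z := y - 7  -- replace 1 occurrence(s) of z with (y - 7)
  => ( y - 7 ) <= 13
stmt 3: x := z - y  -- replace 0 occurrence(s) of x with (z - y)
  => ( y - 7 ) <= 13
stmt 2: y := x - y  -- replace 1 occurrence(s) of y with (x - y)
  => ( ( x - y ) - 7 ) <= 13
stmt 1: x := 4 + y  -- replace 1 occurrence(s) of x with (4 + y)
  => ( ( ( 4 + y ) - y ) - 7 ) <= 13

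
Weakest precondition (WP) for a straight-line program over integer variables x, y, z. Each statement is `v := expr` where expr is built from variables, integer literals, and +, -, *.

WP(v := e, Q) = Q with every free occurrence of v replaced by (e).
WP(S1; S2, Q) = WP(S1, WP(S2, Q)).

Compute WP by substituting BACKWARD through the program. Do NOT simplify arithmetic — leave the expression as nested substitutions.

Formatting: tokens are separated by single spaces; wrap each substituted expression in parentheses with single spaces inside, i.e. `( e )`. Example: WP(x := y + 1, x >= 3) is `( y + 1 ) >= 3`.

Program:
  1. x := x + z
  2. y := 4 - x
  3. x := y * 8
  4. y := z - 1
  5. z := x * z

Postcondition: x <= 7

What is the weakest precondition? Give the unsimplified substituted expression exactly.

post: x <= 7
stmt 5: z := x * z  -- replace 0 occurrence(s) of z with (x * z)
  => x <= 7
stmt 4: y := z - 1  -- replace 0 occurrence(s) of y with (z - 1)
  => x <= 7
stmt 3: x := y * 8  -- replace 1 occurrence(s) of x with (y * 8)
  => ( y * 8 ) <= 7
stmt 2: y := 4 - x  -- replace 1 occurrence(s) of y with (4 - x)
  => ( ( 4 - x ) * 8 ) <= 7
stmt 1: x := x + z  -- replace 1 occurrence(s) of x with (x + z)
  => ( ( 4 - ( x + z ) ) * 8 ) <= 7

Answer: ( ( 4 - ( x + z ) ) * 8 ) <= 7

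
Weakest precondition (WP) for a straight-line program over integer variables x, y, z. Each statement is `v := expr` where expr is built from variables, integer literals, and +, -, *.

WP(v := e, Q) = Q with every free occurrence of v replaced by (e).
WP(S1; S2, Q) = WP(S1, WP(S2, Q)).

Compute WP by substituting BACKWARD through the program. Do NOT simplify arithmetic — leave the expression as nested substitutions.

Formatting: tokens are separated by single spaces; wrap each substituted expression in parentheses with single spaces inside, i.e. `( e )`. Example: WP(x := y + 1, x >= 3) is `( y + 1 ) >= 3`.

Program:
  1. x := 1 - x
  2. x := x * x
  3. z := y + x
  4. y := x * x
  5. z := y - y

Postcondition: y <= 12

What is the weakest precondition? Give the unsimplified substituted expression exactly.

Answer: ( ( ( 1 - x ) * ( 1 - x ) ) * ( ( 1 - x ) * ( 1 - x ) ) ) <= 12

Derivation:
post: y <= 12
stmt 5: z := y - y  -- replace 0 occurrence(s) of z with (y - y)
  => y <= 12
stmt 4: y := x * x  -- replace 1 occurrence(s) of y with (x * x)
  => ( x * x ) <= 12
stmt 3: z := y + x  -- replace 0 occurrence(s) of z with (y + x)
  => ( x * x ) <= 12
stmt 2: x := x * x  -- replace 2 occurrence(s) of x with (x * x)
  => ( ( x * x ) * ( x * x ) ) <= 12
stmt 1: x := 1 - x  -- replace 4 occurrence(s) of x with (1 - x)
  => ( ( ( 1 - x ) * ( 1 - x ) ) * ( ( 1 - x ) * ( 1 - x ) ) ) <= 12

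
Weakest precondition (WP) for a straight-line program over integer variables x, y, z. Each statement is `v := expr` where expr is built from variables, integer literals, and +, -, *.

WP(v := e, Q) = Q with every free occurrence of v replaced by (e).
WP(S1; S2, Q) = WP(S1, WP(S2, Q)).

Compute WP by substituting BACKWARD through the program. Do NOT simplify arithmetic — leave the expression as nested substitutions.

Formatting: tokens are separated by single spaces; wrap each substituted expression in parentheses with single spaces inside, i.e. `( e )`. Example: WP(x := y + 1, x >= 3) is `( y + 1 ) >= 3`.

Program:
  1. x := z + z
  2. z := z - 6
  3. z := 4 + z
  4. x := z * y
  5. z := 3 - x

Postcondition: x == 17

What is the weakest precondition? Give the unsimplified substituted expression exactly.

post: x == 17
stmt 5: z := 3 - x  -- replace 0 occurrence(s) of z with (3 - x)
  => x == 17
stmt 4: x := z * y  -- replace 1 occurrence(s) of x with (z * y)
  => ( z * y ) == 17
stmt 3: z := 4 + z  -- replace 1 occurrence(s) of z with (4 + z)
  => ( ( 4 + z ) * y ) == 17
stmt 2: z := z - 6  -- replace 1 occurrence(s) of z with (z - 6)
  => ( ( 4 + ( z - 6 ) ) * y ) == 17
stmt 1: x := z + z  -- replace 0 occurrence(s) of x with (z + z)
  => ( ( 4 + ( z - 6 ) ) * y ) == 17

Answer: ( ( 4 + ( z - 6 ) ) * y ) == 17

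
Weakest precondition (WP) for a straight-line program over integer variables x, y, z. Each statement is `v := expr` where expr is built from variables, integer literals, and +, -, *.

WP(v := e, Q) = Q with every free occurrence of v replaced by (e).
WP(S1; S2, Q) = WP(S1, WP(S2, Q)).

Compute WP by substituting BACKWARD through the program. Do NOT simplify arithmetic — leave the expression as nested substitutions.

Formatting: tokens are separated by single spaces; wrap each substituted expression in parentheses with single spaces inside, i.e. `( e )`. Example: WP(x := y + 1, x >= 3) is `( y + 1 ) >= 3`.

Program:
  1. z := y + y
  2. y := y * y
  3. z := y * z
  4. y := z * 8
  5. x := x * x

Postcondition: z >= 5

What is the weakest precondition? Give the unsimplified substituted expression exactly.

post: z >= 5
stmt 5: x := x * x  -- replace 0 occurrence(s) of x with (x * x)
  => z >= 5
stmt 4: y := z * 8  -- replace 0 occurrence(s) of y with (z * 8)
  => z >= 5
stmt 3: z := y * z  -- replace 1 occurrence(s) of z with (y * z)
  => ( y * z ) >= 5
stmt 2: y := y * y  -- replace 1 occurrence(s) of y with (y * y)
  => ( ( y * y ) * z ) >= 5
stmt 1: z := y + y  -- replace 1 occurrence(s) of z with (y + y)
  => ( ( y * y ) * ( y + y ) ) >= 5

Answer: ( ( y * y ) * ( y + y ) ) >= 5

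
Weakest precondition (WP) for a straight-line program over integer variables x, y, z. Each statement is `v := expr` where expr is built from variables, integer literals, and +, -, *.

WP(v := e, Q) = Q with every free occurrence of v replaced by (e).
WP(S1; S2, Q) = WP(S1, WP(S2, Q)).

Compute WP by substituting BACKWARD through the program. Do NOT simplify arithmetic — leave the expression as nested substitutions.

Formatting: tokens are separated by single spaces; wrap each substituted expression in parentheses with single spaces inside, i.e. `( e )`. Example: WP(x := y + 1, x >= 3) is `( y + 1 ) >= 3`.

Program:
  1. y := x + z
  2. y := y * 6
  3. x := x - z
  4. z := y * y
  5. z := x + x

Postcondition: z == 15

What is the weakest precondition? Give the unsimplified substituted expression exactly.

Answer: ( ( x - z ) + ( x - z ) ) == 15

Derivation:
post: z == 15
stmt 5: z := x + x  -- replace 1 occurrence(s) of z with (x + x)
  => ( x + x ) == 15
stmt 4: z := y * y  -- replace 0 occurrence(s) of z with (y * y)
  => ( x + x ) == 15
stmt 3: x := x - z  -- replace 2 occurrence(s) of x with (x - z)
  => ( ( x - z ) + ( x - z ) ) == 15
stmt 2: y := y * 6  -- replace 0 occurrence(s) of y with (y * 6)
  => ( ( x - z ) + ( x - z ) ) == 15
stmt 1: y := x + z  -- replace 0 occurrence(s) of y with (x + z)
  => ( ( x - z ) + ( x - z ) ) == 15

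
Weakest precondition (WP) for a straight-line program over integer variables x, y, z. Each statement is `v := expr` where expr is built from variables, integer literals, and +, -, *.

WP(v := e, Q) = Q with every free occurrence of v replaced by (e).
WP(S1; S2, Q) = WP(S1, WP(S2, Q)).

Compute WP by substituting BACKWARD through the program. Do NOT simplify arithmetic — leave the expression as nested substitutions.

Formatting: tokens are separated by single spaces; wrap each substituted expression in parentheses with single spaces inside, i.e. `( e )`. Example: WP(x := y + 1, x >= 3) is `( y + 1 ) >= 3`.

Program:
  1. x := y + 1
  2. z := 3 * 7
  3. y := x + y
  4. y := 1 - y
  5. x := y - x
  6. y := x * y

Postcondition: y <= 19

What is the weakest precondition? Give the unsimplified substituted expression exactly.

post: y <= 19
stmt 6: y := x * y  -- replace 1 occurrence(s) of y with (x * y)
  => ( x * y ) <= 19
stmt 5: x := y - x  -- replace 1 occurrence(s) of x with (y - x)
  => ( ( y - x ) * y ) <= 19
stmt 4: y := 1 - y  -- replace 2 occurrence(s) of y with (1 - y)
  => ( ( ( 1 - y ) - x ) * ( 1 - y ) ) <= 19
stmt 3: y := x + y  -- replace 2 occurrence(s) of y with (x + y)
  => ( ( ( 1 - ( x + y ) ) - x ) * ( 1 - ( x + y ) ) ) <= 19
stmt 2: z := 3 * 7  -- replace 0 occurrence(s) of z with (3 * 7)
  => ( ( ( 1 - ( x + y ) ) - x ) * ( 1 - ( x + y ) ) ) <= 19
stmt 1: x := y + 1  -- replace 3 occurrence(s) of x with (y + 1)
  => ( ( ( 1 - ( ( y + 1 ) + y ) ) - ( y + 1 ) ) * ( 1 - ( ( y + 1 ) + y ) ) ) <= 19

Answer: ( ( ( 1 - ( ( y + 1 ) + y ) ) - ( y + 1 ) ) * ( 1 - ( ( y + 1 ) + y ) ) ) <= 19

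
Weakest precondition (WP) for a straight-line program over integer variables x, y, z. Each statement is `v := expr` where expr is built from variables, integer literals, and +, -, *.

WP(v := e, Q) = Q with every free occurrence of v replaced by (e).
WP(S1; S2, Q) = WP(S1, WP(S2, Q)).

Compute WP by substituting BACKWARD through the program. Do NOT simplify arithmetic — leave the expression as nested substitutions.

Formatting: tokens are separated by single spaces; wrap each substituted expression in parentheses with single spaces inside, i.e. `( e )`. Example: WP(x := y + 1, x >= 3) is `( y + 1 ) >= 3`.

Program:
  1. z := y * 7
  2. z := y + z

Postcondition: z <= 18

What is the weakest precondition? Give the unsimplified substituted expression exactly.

post: z <= 18
stmt 2: z := y + z  -- replace 1 occurrence(s) of z with (y + z)
  => ( y + z ) <= 18
stmt 1: z := y * 7  -- replace 1 occurrence(s) of z with (y * 7)
  => ( y + ( y * 7 ) ) <= 18

Answer: ( y + ( y * 7 ) ) <= 18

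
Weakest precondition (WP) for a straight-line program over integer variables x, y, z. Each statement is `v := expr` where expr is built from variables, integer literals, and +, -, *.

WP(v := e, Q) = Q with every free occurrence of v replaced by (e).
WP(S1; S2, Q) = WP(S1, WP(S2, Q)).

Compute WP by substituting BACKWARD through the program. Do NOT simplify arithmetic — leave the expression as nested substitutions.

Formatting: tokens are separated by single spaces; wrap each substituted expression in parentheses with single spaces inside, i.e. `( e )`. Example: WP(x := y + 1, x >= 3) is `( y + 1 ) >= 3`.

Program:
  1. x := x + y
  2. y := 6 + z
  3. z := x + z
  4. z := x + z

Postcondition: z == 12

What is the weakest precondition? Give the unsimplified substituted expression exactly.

Answer: ( ( x + y ) + ( ( x + y ) + z ) ) == 12

Derivation:
post: z == 12
stmt 4: z := x + z  -- replace 1 occurrence(s) of z with (x + z)
  => ( x + z ) == 12
stmt 3: z := x + z  -- replace 1 occurrence(s) of z with (x + z)
  => ( x + ( x + z ) ) == 12
stmt 2: y := 6 + z  -- replace 0 occurrence(s) of y with (6 + z)
  => ( x + ( x + z ) ) == 12
stmt 1: x := x + y  -- replace 2 occurrence(s) of x with (x + y)
  => ( ( x + y ) + ( ( x + y ) + z ) ) == 12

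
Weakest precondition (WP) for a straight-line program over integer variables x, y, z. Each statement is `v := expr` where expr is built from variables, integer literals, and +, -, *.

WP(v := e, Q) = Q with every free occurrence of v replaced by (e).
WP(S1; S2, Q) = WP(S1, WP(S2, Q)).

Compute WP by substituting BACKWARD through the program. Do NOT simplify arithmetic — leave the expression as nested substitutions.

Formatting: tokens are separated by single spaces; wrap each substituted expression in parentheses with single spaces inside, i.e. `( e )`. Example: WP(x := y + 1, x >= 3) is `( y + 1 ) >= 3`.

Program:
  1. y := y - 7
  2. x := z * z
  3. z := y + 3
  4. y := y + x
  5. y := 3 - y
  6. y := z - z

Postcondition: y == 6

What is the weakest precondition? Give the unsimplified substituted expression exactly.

Answer: ( ( ( y - 7 ) + 3 ) - ( ( y - 7 ) + 3 ) ) == 6

Derivation:
post: y == 6
stmt 6: y := z - z  -- replace 1 occurrence(s) of y with (z - z)
  => ( z - z ) == 6
stmt 5: y := 3 - y  -- replace 0 occurrence(s) of y with (3 - y)
  => ( z - z ) == 6
stmt 4: y := y + x  -- replace 0 occurrence(s) of y with (y + x)
  => ( z - z ) == 6
stmt 3: z := y + 3  -- replace 2 occurrence(s) of z with (y + 3)
  => ( ( y + 3 ) - ( y + 3 ) ) == 6
stmt 2: x := z * z  -- replace 0 occurrence(s) of x with (z * z)
  => ( ( y + 3 ) - ( y + 3 ) ) == 6
stmt 1: y := y - 7  -- replace 2 occurrence(s) of y with (y - 7)
  => ( ( ( y - 7 ) + 3 ) - ( ( y - 7 ) + 3 ) ) == 6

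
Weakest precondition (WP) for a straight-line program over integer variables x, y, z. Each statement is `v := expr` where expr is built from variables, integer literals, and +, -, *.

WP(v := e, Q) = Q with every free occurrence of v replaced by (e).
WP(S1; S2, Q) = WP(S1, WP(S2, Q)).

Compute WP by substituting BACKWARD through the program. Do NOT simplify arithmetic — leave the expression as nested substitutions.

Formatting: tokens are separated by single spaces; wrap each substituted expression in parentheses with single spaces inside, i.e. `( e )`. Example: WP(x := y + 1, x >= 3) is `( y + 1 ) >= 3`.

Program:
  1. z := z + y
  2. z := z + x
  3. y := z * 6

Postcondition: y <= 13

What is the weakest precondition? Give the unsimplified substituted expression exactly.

post: y <= 13
stmt 3: y := z * 6  -- replace 1 occurrence(s) of y with (z * 6)
  => ( z * 6 ) <= 13
stmt 2: z := z + x  -- replace 1 occurrence(s) of z with (z + x)
  => ( ( z + x ) * 6 ) <= 13
stmt 1: z := z + y  -- replace 1 occurrence(s) of z with (z + y)
  => ( ( ( z + y ) + x ) * 6 ) <= 13

Answer: ( ( ( z + y ) + x ) * 6 ) <= 13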